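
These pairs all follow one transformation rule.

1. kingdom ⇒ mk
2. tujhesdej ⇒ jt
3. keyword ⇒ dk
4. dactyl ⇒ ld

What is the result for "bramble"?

eb

Each output is the input with this applied: move the last character to the front, then keep only the first 2 characters.
Starting from "bramble": after the first operation, "ebrambl"; after the second, "eb".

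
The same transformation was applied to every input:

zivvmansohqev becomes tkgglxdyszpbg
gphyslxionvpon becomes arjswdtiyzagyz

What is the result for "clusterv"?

wndfpegc

The transformation: swap each adjacent pair of characters (1↔2, 3↔4, ...), then shift every letter 11 places forward in the alphabet (wrapping around).
For "clusterv" the result is "wndfpegc".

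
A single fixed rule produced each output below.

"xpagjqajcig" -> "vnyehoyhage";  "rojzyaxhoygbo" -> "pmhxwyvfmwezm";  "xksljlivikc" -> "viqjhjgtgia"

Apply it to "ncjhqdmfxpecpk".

lahfobkdvncani

In each case the input is transformed by: shift every letter 2 places backward in the alphabet (wrapping around).
For "ncjhqdmfxpecpk" the result is "lahfobkdvncani".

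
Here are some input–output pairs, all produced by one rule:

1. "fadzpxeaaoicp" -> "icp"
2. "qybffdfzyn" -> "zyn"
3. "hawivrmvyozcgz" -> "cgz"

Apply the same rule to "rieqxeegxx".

gxx

The rule is to keep only the last 3 characters.
Doing the same to "rieqxeegxx": "gxx".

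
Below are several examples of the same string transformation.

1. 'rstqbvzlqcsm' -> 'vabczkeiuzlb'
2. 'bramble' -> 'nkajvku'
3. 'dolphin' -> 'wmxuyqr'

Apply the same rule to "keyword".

mtnhfxa

The pattern: move the last character to the front, then shift every letter 9 places forward in the alphabet (wrapping around).
"keyword" → "dkeywor" → "mtnhfxa".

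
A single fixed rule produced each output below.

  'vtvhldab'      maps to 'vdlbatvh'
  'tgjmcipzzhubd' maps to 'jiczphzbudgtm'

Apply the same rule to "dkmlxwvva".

mwxvvakdl

The rule is to swap each adjacent pair of characters (1↔2, 3↔4, ...), then move the first 3 characters to the end (rotate left by 3).
On "dkmlxwvva": the first step gives "kdlmwxvva", and the second then gives "mwxvvakdl".
(Check on "tgjmcipzzhubd": → "gtmjiczphzbud" → "jiczphzbudgtm" ✓)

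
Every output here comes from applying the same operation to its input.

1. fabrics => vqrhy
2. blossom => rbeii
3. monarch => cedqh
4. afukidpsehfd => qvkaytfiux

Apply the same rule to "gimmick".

The transformation: shift every letter 10 places backward in the alphabet (wrapping around), then delete the last 2 characters.
"gimmick" → "wyccysa" → "wyccy".

wyccy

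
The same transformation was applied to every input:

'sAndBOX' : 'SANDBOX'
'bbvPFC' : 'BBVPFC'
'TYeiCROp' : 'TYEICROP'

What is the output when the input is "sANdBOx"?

SANDBOX

Rule — convert every letter to uppercase.
For "sANdBOx" the result is "SANDBOX".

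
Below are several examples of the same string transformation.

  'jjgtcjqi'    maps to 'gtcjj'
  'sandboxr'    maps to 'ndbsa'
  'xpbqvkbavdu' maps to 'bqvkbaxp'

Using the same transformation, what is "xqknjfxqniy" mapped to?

Each output is the input with this applied: delete the last 3 characters, then move the first 2 characters to the end (rotate left by 2).
Applying both steps to "xqknjfxqniy": "xqknjfxq", then "knjfxqxq".

knjfxqxq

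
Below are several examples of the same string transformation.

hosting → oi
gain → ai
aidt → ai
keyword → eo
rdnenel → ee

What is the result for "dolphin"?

oi

Looking at the pairs, the operation is to keep only the vowels.
On "dolphin" that produces "oi".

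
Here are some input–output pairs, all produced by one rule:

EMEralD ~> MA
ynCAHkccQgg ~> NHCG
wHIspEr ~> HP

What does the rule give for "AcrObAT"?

CB

In each case the input is transformed by: keep one character in every 3, starting at position 2 (positions 2nd, 5th, 8th, ...), then convert every letter to uppercase.
On "AcrObAT" that produces "CB".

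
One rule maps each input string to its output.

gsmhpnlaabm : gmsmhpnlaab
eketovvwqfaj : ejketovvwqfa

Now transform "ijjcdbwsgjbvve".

iejjcdbwsgjbvv

In each case the input is transformed by: swap the first and last characters, then move the last character to the front.
Applying both steps to "ijjcdbwsgjbvve": "ejjcdbwsgjbvvi", then "iejjcdbwsgjbvv".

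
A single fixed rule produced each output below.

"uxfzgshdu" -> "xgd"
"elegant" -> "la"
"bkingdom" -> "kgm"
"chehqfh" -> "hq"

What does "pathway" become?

Looking at the pairs, the operation is to keep one character in every 3, starting at position 2 (positions 2nd, 5th, 8th, ...).
For "pathway" the result is "aw".

aw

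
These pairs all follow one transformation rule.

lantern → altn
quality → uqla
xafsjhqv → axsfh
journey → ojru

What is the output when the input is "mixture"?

What's happening: swap each adjacent pair of characters (1↔2, 3↔4, ...), then delete the last 3 characters.
"mixture" → "imtxrue" → "imtx".

imtx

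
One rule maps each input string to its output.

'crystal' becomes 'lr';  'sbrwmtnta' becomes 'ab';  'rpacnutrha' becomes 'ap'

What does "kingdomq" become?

The pattern: swap the first and last characters, then keep only the first 2 characters.
So "kingdomq" becomes "qi".
(Check on "rpacnutrha": → "apacnutrhr" → "ap" ✓)

qi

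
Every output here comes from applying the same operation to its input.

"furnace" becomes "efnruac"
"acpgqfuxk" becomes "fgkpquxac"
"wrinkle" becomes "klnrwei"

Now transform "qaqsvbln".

What's happening: sort the characters into alphabetical order, then move the first 2 characters to the end (rotate left by 2).
So "qaqsvbln" becomes "lnqqsvab".
(Check on "acpgqfuxk": → "acfgkpqux" → "fgkpquxac" ✓)

lnqqsvab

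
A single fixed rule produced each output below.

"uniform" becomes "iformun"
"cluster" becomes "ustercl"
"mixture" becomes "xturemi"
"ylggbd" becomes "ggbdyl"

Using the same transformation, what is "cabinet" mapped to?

binetca

The pattern: move the first 2 characters to the end (rotate left by 2).
So "cabinet" becomes "binetca".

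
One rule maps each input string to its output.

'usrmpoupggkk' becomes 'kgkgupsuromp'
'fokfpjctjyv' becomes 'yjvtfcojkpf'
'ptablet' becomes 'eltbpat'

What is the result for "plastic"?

itcspal

The transformation: move the last 2 characters to the front (rotate right by 2), then take characters alternately from the front and the back (1st, last, 2nd, 2nd-last, ...).
On "plastic": the first step gives "icplast", and the second then gives "itcspal".
(Check on "usrmpoupggkk": → "kkusrmpoupgg" → "kgkgupsuromp" ✓)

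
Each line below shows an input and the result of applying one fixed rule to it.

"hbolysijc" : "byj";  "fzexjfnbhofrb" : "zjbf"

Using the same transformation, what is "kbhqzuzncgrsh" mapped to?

bznr

What's happening: keep one character in every 3, starting at position 2 (positions 2nd, 5th, 8th, ...).
"kbhqzuzncgrsh" → "bznr".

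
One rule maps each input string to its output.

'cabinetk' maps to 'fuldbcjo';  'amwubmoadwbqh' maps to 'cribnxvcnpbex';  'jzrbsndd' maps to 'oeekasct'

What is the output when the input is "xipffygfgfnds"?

In each case the input is transformed by: shift every letter 1 place forward in the alphabet (wrapping around), then move the last 3 characters to the front (rotate right by 3).
"xipffygfgfnds" → "yjqggzhghgoet" → "oetyjqggzhghg".

oetyjqggzhghg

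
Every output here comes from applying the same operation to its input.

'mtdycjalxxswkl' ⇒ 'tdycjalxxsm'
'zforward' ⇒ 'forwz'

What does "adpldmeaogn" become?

In each case the input is transformed by: delete the last 3 characters, then move the first character to the end.
Applying both steps to "adpldmeaogn": "adpldmea", then "dpldmeaa".

dpldmeaa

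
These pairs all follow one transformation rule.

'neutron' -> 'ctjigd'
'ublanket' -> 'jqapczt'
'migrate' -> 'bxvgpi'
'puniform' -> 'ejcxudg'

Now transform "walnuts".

lpacji

The pattern: delete the last character, then shift every letter 11 places backward in the alphabet (wrapping around).
Starting from "walnuts": after the first operation, "walnut"; after the second, "lpacji".
(Check on "migrate": → "migrat" → "bxvgpi" ✓)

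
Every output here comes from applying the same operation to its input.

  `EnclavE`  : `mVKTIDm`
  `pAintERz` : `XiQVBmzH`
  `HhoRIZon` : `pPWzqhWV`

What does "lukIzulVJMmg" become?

TCSqHCTdruUO

In each case the input is transformed by: flip the case of every letter, then shift every letter 8 places forward in the alphabet (wrapping around).
Starting from "lukIzulVJMmg": after the first operation, "LUKiZULvjmMG"; after the second, "TCSqHCTdruUO".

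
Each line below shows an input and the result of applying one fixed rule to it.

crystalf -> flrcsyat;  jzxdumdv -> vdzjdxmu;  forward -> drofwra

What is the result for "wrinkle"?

The transformation: move the last 2 characters to the front (rotate right by 2), then swap each adjacent pair of characters (1↔2, 3↔4, ...).
Starting from "wrinkle": after the first operation, "lewrink"; after the second, "elrwnik".

elrwnik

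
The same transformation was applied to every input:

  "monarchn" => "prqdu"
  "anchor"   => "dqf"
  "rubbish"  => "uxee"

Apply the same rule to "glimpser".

In each case the input is transformed by: delete the last 3 characters, then shift every letter 3 places forward in the alphabet (wrapping around).
"glimpser" → "glimp" → "jolps".
(Check on "rubbish": → "rubb" → "uxee" ✓)

jolps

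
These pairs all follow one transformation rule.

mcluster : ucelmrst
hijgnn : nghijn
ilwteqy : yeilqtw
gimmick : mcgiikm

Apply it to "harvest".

vaehrst

The rule is to sort the characters into alphabetical order, then move the last character to the front.
Starting from "harvest": after the first operation, "aehrstv"; after the second, "vaehrst".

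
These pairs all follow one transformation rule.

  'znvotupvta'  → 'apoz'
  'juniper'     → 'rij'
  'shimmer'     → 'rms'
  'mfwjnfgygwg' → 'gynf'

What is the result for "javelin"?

nej

The pattern: reverse the string, then keep one character in every 3, starting at position 1 (positions 1st, 4th, 7th, ...).
On "javelin": the first step gives "nilevaj", and the second then gives "nej".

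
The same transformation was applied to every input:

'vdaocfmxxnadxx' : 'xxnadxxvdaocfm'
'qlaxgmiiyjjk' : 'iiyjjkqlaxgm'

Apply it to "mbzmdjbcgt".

jbcgtmbzmd

The transformation: swap the front and back halves of the string.
For "mbzmdjbcgt" the result is "jbcgtmbzmd".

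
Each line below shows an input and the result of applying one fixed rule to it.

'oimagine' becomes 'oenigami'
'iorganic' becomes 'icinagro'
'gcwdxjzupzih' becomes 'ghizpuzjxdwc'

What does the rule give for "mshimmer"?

mremmihs

The transformation: move the first character to the end, then reverse the string.
Starting from "mshimmer": after the first operation, "shimmerm"; after the second, "mremmihs".
(Check on "gcwdxjzupzih": → "cwdxjzupzihg" → "ghizpuzjxdwc" ✓)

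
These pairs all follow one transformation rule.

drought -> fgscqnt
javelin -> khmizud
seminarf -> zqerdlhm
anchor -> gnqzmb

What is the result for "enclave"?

Rule — move the last 3 characters to the front (rotate right by 3), then shift every letter 1 place backward in the alphabet (wrapping around).
"enclave" → "zuddmbk".

zuddmbk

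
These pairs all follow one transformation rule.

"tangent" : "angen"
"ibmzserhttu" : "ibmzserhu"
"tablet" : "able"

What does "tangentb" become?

Looking at the pairs, the operation is to remove every "t".
For "tangentb" the result is "angenb".

angenb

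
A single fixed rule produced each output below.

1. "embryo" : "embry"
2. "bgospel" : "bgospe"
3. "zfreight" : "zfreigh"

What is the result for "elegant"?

elegan

Rule — delete the last character.
For "elegant" the result is "elegan".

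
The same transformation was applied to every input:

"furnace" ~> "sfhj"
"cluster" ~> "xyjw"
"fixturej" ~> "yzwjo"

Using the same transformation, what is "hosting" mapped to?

ynsl

In each case the input is transformed by: shift every letter 5 places forward in the alphabet (wrapping around), then delete the first 3 characters.
On "hosting": the first step gives "mtxynsl", and the second then gives "ynsl".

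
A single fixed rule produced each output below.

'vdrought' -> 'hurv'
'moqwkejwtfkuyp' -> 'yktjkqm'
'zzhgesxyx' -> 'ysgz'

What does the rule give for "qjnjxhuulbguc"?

ubuhjj

What's happening: reverse the string, then keep every other character starting from the second (positions 2nd, 4th, 6th, ...).
Applying that to "qjnjxhuulbguc" gives "ubuhjj".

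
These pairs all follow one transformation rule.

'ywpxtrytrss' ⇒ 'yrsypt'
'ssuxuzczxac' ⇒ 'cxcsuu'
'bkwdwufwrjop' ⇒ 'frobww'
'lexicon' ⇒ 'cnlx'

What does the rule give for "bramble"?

The transformation: keep every other character starting from the first (positions 1st, 3rd, 5th, ...), then swap the front and back halves of the string.
Starting from "bramble": after the first operation, "babe"; after the second, "beba".

beba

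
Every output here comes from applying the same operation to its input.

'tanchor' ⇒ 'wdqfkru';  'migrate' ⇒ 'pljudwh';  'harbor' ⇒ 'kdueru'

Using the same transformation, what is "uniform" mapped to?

The pattern: shift every letter 3 places forward in the alphabet (wrapping around).
"uniform" → "xqlirup".

xqlirup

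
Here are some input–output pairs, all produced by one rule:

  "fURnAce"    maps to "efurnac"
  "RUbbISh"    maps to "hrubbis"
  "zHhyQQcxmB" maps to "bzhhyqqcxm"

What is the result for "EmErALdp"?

pemerald

The transformation: move the last character to the front, then convert every letter to lowercase.
Working it through for "EmErALdp": intermediate "pEmErALd", final "pemerald".
(Check on "RUbbISh": → "hRUbbIS" → "hrubbis" ✓)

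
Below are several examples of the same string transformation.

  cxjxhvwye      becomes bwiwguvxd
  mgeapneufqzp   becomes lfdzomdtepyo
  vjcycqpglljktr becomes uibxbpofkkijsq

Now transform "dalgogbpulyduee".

czkfnfaotkxctdd

Rule — shift every letter 1 place backward in the alphabet (wrapping around).
Doing the same to "dalgogbpulyduee": "czkfnfaotkxctdd".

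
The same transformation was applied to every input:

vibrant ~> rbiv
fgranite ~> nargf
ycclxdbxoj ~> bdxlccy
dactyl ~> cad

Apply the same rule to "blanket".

What's happening: reverse the string, then delete the first 3 characters.
For "blanket", step one produces "teknalb"; step two turns that into "nalb".

nalb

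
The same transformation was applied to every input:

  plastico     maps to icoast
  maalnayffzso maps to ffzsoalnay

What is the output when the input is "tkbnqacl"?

What's happening: delete the first 2 characters, then swap the front and back halves of the string.
On "tkbnqacl": the first step gives "bnqacl", and the second then gives "aclbnq".
(Check on "maalnayffzso": → "alnayffzso" → "ffzsoalnay" ✓)

aclbnq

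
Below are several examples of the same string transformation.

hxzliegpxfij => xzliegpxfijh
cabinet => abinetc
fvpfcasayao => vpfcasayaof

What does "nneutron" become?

neutronn

Rule — move the first character to the end.
"nneutron" → "neutronn".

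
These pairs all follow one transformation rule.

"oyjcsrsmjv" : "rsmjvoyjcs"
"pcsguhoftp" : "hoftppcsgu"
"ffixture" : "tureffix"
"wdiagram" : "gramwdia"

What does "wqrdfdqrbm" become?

dqrbmwqrdf

The pattern: swap the front and back halves of the string.
Applying that to "wqrdfdqrbm" gives "dqrbmwqrdf".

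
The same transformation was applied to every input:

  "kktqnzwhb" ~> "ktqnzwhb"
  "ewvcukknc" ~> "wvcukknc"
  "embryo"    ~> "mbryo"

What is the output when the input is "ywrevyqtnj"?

wrevyqtnj

Looking at the pairs, the operation is to delete the first character.
Applying that to "ywrevyqtnj" gives "wrevyqtnj".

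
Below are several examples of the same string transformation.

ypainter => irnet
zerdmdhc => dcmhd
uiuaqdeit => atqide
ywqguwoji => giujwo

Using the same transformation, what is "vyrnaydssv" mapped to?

nvasysd

Each output is the input with this applied: delete the first 3 characters, then take characters alternately from the front and the back (1st, last, 2nd, 2nd-last, ...).
Applying both steps to "vyrnaydssv": "naydssv", then "nvasysd".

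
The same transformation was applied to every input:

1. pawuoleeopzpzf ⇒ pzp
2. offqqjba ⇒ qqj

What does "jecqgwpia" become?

Rule — delete the last 2 characters, then keep only the last 3 characters.
On "jecqgwpia": the first step gives "jecqgwp", and the second then gives "gwp".

gwp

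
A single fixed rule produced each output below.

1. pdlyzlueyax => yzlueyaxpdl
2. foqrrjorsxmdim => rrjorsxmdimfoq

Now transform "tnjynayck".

ynaycktnj

Each output is the input with this applied: move the first 3 characters to the end (rotate left by 3).
So "tnjynayck" becomes "ynaycktnj".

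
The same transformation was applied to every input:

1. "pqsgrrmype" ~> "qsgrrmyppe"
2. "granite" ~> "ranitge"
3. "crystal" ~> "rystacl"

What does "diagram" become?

iagradm

The rule is to swap the first and last characters, then move the first character to the end.
Working it through for "diagram": intermediate "miagrad", final "iagradm".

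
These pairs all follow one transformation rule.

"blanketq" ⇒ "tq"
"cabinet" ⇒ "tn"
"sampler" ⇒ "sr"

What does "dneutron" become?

The transformation: sort the characters into reverse alphabetical order, then keep only the first 2 characters.
Starting from "dneutron": after the first operation, "utronned"; after the second, "ut".

ut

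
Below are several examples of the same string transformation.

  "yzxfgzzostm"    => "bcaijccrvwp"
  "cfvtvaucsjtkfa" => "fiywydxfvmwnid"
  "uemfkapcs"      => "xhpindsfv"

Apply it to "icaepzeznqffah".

Rule — shift every letter 3 places forward in the alphabet (wrapping around).
For "icaepzeznqffah" the result is "lfdhschcqtiidk".

lfdhschcqtiidk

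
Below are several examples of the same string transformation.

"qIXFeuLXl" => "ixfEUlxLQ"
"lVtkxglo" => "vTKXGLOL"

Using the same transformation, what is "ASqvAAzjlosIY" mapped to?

In each case the input is transformed by: move the first character to the end, then flip the case of every letter.
Applying both steps to "ASqvAAzjlosIY": "SqvAAzjlosIYA", then "sQVaaZJLOSiya".

sQVaaZJLOSiya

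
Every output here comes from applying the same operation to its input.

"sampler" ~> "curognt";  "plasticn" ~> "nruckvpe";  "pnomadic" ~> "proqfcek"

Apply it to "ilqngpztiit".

nkpsrivbkkv

The transformation: shift every letter 2 places forward in the alphabet (wrapping around), then swap each adjacent pair of characters (1↔2, 3↔4, ...).
On "ilqngpztiit": the first step gives "knspirbvkkv", and the second then gives "nkpsrivbkkv".
(Check on "sampler": → "ucorngt" → "curognt" ✓)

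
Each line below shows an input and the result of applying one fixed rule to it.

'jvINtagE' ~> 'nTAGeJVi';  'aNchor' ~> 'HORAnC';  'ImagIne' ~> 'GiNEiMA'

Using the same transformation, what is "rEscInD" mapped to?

The transformation: flip the case of every letter, then move the first 3 characters to the end (rotate left by 3).
Doing the same to "rEscInD": "CiNdReS".

CiNdReS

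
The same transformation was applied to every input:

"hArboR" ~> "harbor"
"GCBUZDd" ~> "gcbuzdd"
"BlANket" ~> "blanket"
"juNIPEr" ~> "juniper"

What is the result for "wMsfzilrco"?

The pattern: convert every letter to lowercase.
Applying that to "wMsfzilrco" gives "wmsfzilrco".

wmsfzilrco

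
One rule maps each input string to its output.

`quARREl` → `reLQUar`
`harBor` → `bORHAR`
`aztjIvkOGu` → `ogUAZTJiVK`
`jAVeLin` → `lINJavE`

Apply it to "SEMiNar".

nARsemI

What's happening: flip the case of every letter, then move the last 3 characters to the front (rotate right by 3).
Working it through for "SEMiNar": intermediate "semInAR", final "nARsemI".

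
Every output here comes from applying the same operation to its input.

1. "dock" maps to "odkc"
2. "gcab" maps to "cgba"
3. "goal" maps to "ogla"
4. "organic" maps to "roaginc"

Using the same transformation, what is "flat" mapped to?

lfta

What's happening: swap each adjacent pair of characters (1↔2, 3↔4, ...).
"flat" → "lfta".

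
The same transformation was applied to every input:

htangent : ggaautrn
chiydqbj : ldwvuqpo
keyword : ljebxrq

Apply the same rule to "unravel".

iheayrn

The transformation: sort the characters into reverse alphabetical order, then shift every letter 13 places forward in the alphabet (wrapping around) — i.e. ROT13.
Starting from "unravel": after the first operation, "vurnlea"; after the second, "iheayrn".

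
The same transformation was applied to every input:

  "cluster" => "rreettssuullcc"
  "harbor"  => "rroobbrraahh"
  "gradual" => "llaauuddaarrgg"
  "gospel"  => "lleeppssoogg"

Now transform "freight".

Looking at the pairs, the operation is to reverse the string, then double every character.
On "freight": the first step gives "thgierf", and the second then gives "tthhggiieerrff".

tthhggiieerrff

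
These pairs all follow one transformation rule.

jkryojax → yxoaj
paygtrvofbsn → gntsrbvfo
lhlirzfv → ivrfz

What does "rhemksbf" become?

mfkbs

Rule — delete the first 3 characters, then take characters alternately from the front and the back (1st, last, 2nd, 2nd-last, ...).
"rhemksbf" → "mksbf" → "mfkbs".
(Check on "paygtrvofbsn": → "gtrvofbsn" → "gntsrbvfo" ✓)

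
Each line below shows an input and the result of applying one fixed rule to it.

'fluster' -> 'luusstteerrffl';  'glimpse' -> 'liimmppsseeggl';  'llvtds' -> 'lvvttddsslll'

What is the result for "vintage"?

innttaaggeevvi

What's happening: double every character, then move the first 3 characters to the end (rotate left by 3).
"vintage" → "vviinnttaaggee" → "innttaaggeevvi".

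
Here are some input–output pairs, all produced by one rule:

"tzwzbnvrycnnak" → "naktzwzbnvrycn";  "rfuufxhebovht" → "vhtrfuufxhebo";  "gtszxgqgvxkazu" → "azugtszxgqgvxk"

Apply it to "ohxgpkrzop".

zopohxgpkr

The pattern: move the last 3 characters to the front (rotate right by 3).
On "ohxgpkrzop" that produces "zopohxgpkr".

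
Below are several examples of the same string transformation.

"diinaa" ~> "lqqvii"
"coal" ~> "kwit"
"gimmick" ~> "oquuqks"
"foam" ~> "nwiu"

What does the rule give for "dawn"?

liev

Each output is the input with this applied: shift every letter 8 places forward in the alphabet (wrapping around).
For "dawn" the result is "liev".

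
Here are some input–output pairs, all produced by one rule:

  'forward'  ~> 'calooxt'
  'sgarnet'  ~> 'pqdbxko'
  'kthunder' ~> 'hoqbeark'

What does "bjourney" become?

yvgblkro

Looking at the pairs, the operation is to take characters alternately from the front and the back (1st, last, 2nd, 2nd-last, ...), then shift every letter 3 places backward in the alphabet (wrapping around).
On "bjourney" that produces "yvgblkro".
(Check on "sgarnet": → "stgeanr" → "pqdbxko" ✓)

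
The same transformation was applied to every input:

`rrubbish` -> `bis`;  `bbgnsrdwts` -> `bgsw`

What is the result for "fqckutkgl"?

ckq

The transformation: sort the characters into alphabetical order, then keep one character in every 3, starting at position 1 (positions 1st, 4th, 7th, ...).
"fqckutkgl" → "ckq".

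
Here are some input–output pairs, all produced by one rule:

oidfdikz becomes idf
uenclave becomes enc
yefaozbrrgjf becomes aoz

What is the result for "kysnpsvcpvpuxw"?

psv

Looking at the pairs, the operation is to swap the front and back halves of the string, then keep only the last 3 characters.
Applying both steps to "kysnpsvcpvpuxw": "cpvpuxwkysnpsv", then "psv".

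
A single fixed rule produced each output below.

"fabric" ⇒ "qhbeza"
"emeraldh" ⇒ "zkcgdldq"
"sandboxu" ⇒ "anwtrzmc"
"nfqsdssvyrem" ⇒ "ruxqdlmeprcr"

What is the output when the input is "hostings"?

Looking at the pairs, the operation is to swap the front and back halves of the string, then shift every letter 1 place backward in the alphabet (wrapping around).
Working it through for "hostings": intermediate "ingshost", final "hmfrgnrs".

hmfrgnrs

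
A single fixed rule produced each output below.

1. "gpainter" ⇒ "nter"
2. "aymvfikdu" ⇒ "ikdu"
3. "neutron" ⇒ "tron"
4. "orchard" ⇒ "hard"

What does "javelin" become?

The pattern: keep only the last 4 characters.
On "javelin" that produces "elin".

elin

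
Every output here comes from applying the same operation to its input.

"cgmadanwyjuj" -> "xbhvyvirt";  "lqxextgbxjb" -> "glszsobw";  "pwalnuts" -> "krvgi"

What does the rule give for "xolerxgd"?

sjgzm

Looking at the pairs, the operation is to shift every letter 5 places backward in the alphabet (wrapping around), then delete the last 3 characters.
Working it through for "xolerxgd": intermediate "sjgzmsby", final "sjgzm".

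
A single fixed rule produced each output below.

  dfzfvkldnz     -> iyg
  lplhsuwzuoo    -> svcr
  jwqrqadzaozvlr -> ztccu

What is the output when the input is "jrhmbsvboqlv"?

The pattern: shift every letter 3 places forward in the alphabet (wrapping around), then keep one character in every 3, starting at position 2 (positions 2nd, 5th, 8th, ...).
Applying both steps to "jrhmbsvboqlv": "mukpevyertoy", then "ueeo".

ueeo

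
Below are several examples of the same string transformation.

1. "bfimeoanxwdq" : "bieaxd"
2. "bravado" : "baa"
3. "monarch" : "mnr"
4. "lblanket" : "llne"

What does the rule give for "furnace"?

What's happening: delete the last character, then keep every other character starting from the first (positions 1st, 3rd, 5th, ...).
For "furnace", step one produces "furnac"; step two turns that into "fra".

fra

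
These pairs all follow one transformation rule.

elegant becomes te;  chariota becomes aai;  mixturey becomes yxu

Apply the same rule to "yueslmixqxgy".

Looking at the pairs, the operation is to take characters alternately from the front and the back (1st, last, 2nd, 2nd-last, ...), then keep one character in every 3, starting at position 2 (positions 2nd, 5th, 8th, ...).
Doing the same to "yueslmixqxgy": "yeqm".

yeqm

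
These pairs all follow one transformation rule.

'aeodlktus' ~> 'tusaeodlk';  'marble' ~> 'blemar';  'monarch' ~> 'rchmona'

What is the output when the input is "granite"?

itegran

The transformation: move the last 3 characters to the front (rotate right by 3).
So "granite" becomes "itegran".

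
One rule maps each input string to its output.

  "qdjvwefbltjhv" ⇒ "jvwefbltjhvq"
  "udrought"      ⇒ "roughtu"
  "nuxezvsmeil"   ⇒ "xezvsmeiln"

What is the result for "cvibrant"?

ibrantc

The pattern: move the first 2 characters to the end (rotate left by 2), then delete the last character.
Starting from "cvibrant": after the first operation, "ibrantcv"; after the second, "ibrantc".
(Check on "qdjvwefbltjhv": → "jvwefbltjhvqd" → "jvwefbltjhvq" ✓)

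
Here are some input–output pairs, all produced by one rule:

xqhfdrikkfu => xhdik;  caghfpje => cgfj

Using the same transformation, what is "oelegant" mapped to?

The rule is to move the last character to the front, then keep every other character starting from the second (positions 2nd, 4th, 6th, ...).
For "oelegant", step one produces "toelegan"; step two turns that into "olgn".

olgn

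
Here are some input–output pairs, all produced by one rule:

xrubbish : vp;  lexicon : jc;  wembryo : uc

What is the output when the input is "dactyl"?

Each output is the input with this applied: shift every letter 2 places backward in the alphabet (wrapping around), then keep only the first 2 characters.
Applying both steps to "dactyl": "byarwj", then "by".

by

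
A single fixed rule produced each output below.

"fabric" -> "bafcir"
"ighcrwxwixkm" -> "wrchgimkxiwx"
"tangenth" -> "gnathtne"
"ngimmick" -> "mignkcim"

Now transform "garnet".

Rule — swap the front and back halves of the string, then reverse the string.
Applying both steps to "garnet": "netgar", then "ragten".
(Check on "ighcrwxwixkm": → "xwixkmighcrw" → "wrchgimkxiwx" ✓)

ragten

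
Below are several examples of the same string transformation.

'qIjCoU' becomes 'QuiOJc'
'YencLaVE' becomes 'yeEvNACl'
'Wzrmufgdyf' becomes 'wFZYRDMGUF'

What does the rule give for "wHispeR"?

WrhEIPS

The pattern: flip the case of every letter, then take characters alternately from the front and the back (1st, last, 2nd, 2nd-last, ...).
So "wHispeR" becomes "WrhEIPS".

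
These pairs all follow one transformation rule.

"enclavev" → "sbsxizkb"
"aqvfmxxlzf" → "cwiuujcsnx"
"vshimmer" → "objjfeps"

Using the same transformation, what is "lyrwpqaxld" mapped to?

Rule — reverse the string, then shift every letter 3 places backward in the alphabet (wrapping around).
For "lyrwpqaxld", step one produces "dlxaqpwryl"; step two turns that into "aiuxnmtovi".

aiuxnmtovi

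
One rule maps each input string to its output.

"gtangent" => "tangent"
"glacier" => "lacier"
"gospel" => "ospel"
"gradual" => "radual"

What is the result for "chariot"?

What's happening: delete the first character.
For "chariot" the result is "hariot".

hariot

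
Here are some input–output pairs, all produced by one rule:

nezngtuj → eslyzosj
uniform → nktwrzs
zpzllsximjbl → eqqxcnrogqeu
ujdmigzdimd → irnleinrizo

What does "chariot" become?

fwntyhm

What's happening: shift every letter 5 places forward in the alphabet (wrapping around), then move the first 2 characters to the end (rotate left by 2).
Working it through for "chariot": intermediate "hmfwnty", final "fwntyhm".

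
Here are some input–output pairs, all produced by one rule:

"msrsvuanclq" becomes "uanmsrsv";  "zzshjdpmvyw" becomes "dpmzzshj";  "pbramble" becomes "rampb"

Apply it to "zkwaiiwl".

Each output is the input with this applied: delete the last 3 characters, then move the last 3 characters to the front (rotate right by 3).
For "zkwaiiwl", step one produces "zkwai"; step two turns that into "waizk".

waizk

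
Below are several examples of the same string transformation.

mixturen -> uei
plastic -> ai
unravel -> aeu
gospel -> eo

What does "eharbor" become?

aoe

Each output is the input with this applied: move the first 2 characters to the end (rotate left by 2), then keep only the vowels.
For "eharbor", step one produces "arboreh"; step two turns that into "aoe".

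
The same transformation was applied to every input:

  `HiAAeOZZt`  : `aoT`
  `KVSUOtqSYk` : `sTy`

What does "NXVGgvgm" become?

vV

Rule — keep one character in every 3, starting at position 3 (positions 3rd, 6th, 9th, ...), then flip the case of every letter.
For "NXVGgvgm" the result is "vV".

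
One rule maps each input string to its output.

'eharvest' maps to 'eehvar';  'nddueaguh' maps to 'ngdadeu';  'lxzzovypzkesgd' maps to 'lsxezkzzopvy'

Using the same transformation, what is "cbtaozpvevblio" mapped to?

clbbtvaeovzp

The pattern: delete the last 2 characters, then take characters alternately from the front and the back (1st, last, 2nd, 2nd-last, ...).
"cbtaozpvevblio" → "cbtaozpvevbl" → "clbbtvaeovzp".
(Check on "eharvest": → "eharve" → "eehvar" ✓)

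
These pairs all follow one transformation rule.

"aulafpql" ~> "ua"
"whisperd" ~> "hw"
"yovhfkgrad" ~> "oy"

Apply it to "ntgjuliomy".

The rule is to swap each adjacent pair of characters (1↔2, 3↔4, ...), then keep only the first 2 characters.
Working it through for "ntgjuliomy": intermediate "tnjgluoiym", final "tn".

tn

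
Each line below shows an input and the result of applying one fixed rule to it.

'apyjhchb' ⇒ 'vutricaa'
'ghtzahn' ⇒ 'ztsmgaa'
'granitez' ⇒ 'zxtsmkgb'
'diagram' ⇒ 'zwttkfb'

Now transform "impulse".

The transformation: shift every letter 7 places backward in the alphabet (wrapping around), then sort the characters into reverse alphabetical order.
On "impulse": the first step gives "bfinelx", and the second then gives "xnlifeb".

xnlifeb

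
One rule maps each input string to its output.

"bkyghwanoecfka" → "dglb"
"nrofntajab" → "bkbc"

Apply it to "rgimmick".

Each output is the input with this applied: shift every letter 1 place forward in the alphabet (wrapping around), then keep only the last 4 characters.
For "rgimmick" the result is "njdl".

njdl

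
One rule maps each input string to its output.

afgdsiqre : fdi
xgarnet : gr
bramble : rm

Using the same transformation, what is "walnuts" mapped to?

an

The rule is to delete the last 2 characters, then keep every other character starting from the second (positions 2nd, 4th, 6th, ...).
Applying both steps to "walnuts": "walnu", then "an".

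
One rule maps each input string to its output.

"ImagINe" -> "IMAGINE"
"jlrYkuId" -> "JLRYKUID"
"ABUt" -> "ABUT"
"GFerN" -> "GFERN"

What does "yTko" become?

Each output is the input with this applied: convert every letter to uppercase.
Doing the same to "yTko": "YTKO".

YTKO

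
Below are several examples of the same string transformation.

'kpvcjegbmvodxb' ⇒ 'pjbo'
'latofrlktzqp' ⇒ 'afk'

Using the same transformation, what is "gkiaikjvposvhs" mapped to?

Rule — delete the last 3 characters, then keep one character in every 3, starting at position 2 (positions 2nd, 5th, 8th, ...).
On "gkiaikjvposvhs": the first step gives "gkiaikjvpos", and the second then gives "kivs".

kivs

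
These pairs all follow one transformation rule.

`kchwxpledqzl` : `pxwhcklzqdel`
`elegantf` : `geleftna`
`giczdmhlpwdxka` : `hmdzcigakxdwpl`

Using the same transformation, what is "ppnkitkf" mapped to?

Rule — swap the front and back halves of the string, then reverse the string.
"ppnkitkf" → "itkfppnk" → "knppfkti".

knppfkti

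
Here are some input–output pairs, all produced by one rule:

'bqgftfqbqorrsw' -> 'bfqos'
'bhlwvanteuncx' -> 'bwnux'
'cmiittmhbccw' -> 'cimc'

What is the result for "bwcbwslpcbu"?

bblb

Rule — keep one character in every 3, starting at position 1 (positions 1st, 4th, 7th, ...).
For "bwcbwslpcbu" the result is "bblb".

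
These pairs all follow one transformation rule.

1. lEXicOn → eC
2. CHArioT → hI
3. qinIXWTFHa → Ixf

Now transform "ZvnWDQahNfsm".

In each case the input is transformed by: keep one character in every 3, starting at position 2 (positions 2nd, 5th, 8th, ...), then flip the case of every letter.
Applying that to "ZvnWDQahNfsm" gives "VdHS".

VdHS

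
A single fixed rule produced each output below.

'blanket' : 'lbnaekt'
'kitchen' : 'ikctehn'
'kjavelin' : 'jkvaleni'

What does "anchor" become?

What's happening: swap each adjacent pair of characters (1↔2, 3↔4, ...).
"anchor" → "nahcro".

nahcro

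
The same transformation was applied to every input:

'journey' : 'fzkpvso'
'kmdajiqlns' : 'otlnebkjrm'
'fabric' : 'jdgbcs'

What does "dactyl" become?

Looking at the pairs, the operation is to shift every letter 1 place forward in the alphabet (wrapping around), then move the last 2 characters to the front (rotate right by 2).
"dactyl" → "ebduzm" → "zmebdu".

zmebdu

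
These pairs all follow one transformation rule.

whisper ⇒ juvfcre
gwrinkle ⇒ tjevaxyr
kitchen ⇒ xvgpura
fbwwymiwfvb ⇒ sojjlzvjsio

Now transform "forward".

sbejneq

Each output is the input with this applied: shift every letter 13 places forward in the alphabet (wrapping around) — i.e. ROT13.
"forward" → "sbejneq".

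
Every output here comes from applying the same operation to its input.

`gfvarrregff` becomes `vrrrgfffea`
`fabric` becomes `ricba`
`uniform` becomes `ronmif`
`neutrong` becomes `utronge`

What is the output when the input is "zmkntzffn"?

ztnnmkff

Rule — delete the first character, then sort the characters into reverse alphabetical order.
Starting from "zmkntzffn": after the first operation, "mkntzffn"; after the second, "ztnnmkff".
(Check on "gfvarrregff": → "fvarrregff" → "vrrrgfffea" ✓)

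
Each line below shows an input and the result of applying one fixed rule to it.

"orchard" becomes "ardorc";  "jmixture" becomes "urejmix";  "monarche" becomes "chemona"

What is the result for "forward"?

ardfor

What's happening: move the last 3 characters to the front (rotate right by 3), then delete the last character.
For "forward" the result is "ardfor".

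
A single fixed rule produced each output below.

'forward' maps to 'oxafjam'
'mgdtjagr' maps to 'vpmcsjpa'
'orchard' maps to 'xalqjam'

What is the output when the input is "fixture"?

orgcdan

The rule is to shift every letter 9 places forward in the alphabet (wrapping around).
So "fixture" becomes "orgcdan".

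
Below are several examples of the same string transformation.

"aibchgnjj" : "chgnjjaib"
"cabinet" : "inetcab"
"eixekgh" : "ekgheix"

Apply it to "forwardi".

What's happening: move the first 3 characters to the end (rotate left by 3).
"forwardi" → "wardifor".

wardifor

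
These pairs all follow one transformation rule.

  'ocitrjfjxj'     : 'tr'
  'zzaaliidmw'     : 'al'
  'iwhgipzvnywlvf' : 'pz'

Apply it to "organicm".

ga

Looking at the pairs, the operation is to swap the front and back halves of the string, then keep only the last 2 characters.
Working it through for "organicm": intermediate "nicmorga", final "ga".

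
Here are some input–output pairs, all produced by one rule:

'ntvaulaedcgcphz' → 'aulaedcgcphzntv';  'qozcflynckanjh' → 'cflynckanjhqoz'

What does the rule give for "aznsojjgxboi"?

Looking at the pairs, the operation is to move the first 3 characters to the end (rotate left by 3).
So "aznsojjgxboi" becomes "sojjgxboiazn".

sojjgxboiazn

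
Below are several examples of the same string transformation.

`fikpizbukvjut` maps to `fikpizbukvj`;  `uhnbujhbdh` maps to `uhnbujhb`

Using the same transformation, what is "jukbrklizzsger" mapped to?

Looking at the pairs, the operation is to delete the last 2 characters.
So "jukbrklizzsger" becomes "jukbrklizzsg".

jukbrklizzsg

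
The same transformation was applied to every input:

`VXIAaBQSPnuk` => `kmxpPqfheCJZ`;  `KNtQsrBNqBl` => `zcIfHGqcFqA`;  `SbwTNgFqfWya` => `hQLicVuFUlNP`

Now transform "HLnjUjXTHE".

waCYjYmiwt

Each output is the input with this applied: flip the case of every letter, then shift every letter 11 places backward in the alphabet (wrapping around).
"HLnjUjXTHE" → "hlNJuJxthe" → "waCYjYmiwt".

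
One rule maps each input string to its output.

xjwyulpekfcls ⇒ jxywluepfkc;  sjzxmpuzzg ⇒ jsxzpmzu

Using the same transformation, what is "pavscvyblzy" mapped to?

apsvvcbyl

Looking at the pairs, the operation is to delete the last 2 characters, then swap each adjacent pair of characters (1↔2, 3↔4, ...).
"pavscvyblzy" → "pavscvybl" → "apsvvcbyl".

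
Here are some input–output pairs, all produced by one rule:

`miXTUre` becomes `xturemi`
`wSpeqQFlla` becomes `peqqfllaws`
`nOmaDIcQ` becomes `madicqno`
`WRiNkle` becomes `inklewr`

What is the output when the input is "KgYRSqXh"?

yrsqxhkg

Looking at the pairs, the operation is to move the first 2 characters to the end (rotate left by 2), then convert every letter to lowercase.
For "KgYRSqXh", step one produces "YRSqXhKg"; step two turns that into "yrsqxhkg".
(Check on "miXTUre": → "XTUremi" → "xturemi" ✓)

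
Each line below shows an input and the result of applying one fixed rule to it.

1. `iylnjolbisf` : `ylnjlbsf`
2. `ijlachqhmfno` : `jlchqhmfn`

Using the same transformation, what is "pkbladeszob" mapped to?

The rule is to remove every vowel.
"pkbladeszob" → "pkbldszb".

pkbldszb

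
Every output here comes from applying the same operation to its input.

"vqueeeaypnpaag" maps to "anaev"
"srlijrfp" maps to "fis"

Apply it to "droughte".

What's happening: reverse the string, then keep one character in every 3, starting at position 2 (positions 2nd, 5th, 8th, ...).
So "droughte" becomes "tud".
(Check on "srlijrfp": → "pfrjilrs" → "fis" ✓)

tud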